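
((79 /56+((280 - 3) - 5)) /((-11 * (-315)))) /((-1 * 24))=-15311 /4656960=-0.00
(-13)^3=-2197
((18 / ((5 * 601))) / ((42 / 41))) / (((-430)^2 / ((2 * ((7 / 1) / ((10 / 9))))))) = 1107 / 2778122500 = 0.00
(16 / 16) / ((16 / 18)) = 1.12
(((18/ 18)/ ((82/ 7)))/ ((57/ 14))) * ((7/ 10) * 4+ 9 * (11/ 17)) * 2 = 71834/ 198645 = 0.36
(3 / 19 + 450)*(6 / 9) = 5702 / 19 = 300.11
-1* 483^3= -112678587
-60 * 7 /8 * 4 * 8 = -1680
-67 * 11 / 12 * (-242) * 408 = 6064036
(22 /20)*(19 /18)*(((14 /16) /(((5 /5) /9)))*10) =1463 /16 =91.44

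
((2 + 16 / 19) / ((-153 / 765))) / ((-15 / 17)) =306 / 19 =16.11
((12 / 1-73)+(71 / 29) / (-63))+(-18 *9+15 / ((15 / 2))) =-221.04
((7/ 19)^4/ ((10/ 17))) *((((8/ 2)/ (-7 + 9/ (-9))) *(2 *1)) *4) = -81634/ 651605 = -0.13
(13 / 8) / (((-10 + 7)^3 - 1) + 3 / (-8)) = -13 / 227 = -0.06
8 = 8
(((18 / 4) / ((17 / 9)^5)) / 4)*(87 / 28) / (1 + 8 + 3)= 15411789 / 1272191872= 0.01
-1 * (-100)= 100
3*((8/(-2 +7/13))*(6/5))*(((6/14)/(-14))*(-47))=-131976/4655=-28.35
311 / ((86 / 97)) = 30167 / 86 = 350.78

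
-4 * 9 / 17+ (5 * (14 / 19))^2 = 70304 / 6137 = 11.46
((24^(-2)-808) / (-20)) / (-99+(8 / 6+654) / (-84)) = -3257849 / 8612480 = -0.38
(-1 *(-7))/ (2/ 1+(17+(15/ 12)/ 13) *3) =364/ 2771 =0.13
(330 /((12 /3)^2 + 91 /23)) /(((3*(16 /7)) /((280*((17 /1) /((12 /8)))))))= 619850 /81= 7652.47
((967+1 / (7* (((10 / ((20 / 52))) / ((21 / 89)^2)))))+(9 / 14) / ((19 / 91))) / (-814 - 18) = -237243431 / 203474648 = -1.17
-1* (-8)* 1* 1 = 8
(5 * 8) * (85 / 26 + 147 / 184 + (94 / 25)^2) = 27217587 / 37375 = 728.23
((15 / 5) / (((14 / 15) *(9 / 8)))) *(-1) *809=-16180 / 7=-2311.43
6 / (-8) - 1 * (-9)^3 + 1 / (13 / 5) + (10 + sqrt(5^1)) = 740.87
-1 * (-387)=387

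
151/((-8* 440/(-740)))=31.74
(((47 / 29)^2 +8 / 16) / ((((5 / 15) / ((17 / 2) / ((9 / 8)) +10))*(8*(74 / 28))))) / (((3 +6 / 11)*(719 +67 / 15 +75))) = 7616785 / 2768541724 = 0.00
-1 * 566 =-566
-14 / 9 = -1.56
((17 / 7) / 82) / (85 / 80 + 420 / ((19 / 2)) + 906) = 152 / 4882157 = 0.00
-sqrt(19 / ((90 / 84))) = -sqrt(3990) / 15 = -4.21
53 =53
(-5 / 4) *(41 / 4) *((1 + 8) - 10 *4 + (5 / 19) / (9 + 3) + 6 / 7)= 385.92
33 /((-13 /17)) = -561 /13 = -43.15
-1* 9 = -9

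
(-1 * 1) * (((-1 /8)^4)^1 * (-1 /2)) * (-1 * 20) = -5 /2048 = -0.00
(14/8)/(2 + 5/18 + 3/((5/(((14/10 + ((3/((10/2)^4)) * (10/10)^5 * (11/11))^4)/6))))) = 48065185546875/66406250001458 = 0.72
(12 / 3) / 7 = 4 / 7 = 0.57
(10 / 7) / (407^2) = 10 / 1159543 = 0.00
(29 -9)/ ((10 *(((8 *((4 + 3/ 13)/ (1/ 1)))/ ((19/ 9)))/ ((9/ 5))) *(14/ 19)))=4693/ 15400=0.30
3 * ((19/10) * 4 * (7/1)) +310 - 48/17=39676/85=466.78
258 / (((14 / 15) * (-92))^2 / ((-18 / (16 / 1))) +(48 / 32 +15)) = -1044900 / 26476279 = -0.04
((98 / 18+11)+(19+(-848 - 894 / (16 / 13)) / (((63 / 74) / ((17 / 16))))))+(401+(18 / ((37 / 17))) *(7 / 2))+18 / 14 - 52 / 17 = -3807305627 / 2536128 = -1501.23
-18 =-18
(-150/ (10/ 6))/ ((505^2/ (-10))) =36/ 10201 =0.00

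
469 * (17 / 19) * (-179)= -1427167 / 19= -75114.05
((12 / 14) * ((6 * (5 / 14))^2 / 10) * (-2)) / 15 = -18 / 343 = -0.05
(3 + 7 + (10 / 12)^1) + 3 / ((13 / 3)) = 899 / 78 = 11.53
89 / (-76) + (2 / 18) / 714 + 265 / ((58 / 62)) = 1997712769 / 7081452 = 282.10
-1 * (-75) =75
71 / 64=1.11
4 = 4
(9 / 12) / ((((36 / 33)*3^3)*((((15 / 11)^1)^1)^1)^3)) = 14641 / 1458000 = 0.01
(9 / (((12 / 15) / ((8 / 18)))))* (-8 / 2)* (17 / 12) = -85 / 3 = -28.33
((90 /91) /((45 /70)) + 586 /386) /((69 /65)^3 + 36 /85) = 2754129625 /1459456929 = 1.89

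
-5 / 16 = -0.31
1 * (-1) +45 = 44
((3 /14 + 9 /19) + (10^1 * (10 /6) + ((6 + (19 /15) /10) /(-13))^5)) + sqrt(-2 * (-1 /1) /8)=17.83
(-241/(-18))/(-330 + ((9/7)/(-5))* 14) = -1205/30024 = -0.04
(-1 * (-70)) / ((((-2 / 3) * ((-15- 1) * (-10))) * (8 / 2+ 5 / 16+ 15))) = -7 / 206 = -0.03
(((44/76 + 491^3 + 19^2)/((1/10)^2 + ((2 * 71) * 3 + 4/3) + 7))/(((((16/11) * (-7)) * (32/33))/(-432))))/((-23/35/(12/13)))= -1907563321533375/113884822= -16749934.61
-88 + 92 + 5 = 9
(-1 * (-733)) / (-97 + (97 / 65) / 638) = -30397510 / 4022493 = -7.56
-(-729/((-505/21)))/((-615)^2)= -1701/21222625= -0.00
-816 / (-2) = 408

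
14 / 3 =4.67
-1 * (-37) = 37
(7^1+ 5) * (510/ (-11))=-6120/ 11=-556.36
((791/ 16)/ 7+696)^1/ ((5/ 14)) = 78743/ 40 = 1968.58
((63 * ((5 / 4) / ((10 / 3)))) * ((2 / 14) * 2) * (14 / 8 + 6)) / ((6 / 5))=1395 / 32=43.59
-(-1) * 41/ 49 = 41/ 49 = 0.84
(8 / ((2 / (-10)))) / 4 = -10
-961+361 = -600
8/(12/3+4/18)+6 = 150/19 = 7.89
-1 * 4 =-4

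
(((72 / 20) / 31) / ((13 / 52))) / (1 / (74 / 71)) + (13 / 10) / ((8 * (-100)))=8496187 / 17608000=0.48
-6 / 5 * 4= -24 / 5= -4.80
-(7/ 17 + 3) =-58/ 17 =-3.41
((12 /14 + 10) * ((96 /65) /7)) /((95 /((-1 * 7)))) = -384 /2275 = -0.17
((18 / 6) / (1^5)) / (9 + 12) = 1 / 7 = 0.14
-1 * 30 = -30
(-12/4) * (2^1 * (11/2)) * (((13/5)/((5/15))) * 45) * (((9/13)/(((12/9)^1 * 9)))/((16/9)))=-24057/64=-375.89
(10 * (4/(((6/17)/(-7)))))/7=-340/3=-113.33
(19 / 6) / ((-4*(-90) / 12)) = 19 / 180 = 0.11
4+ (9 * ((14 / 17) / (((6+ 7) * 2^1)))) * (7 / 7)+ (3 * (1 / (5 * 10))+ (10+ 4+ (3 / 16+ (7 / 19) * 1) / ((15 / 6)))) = 18.57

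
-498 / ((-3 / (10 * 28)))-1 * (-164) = 46644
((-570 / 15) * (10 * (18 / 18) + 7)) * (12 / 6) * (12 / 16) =-969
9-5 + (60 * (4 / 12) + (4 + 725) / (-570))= 4317 / 190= 22.72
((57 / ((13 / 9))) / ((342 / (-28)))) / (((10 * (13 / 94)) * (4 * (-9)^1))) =329 / 5070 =0.06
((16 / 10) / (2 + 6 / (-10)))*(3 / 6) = 4 / 7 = 0.57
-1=-1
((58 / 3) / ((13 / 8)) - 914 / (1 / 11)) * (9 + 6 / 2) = -1566568 / 13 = -120505.23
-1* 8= -8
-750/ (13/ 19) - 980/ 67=-967490/ 871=-1110.78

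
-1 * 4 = -4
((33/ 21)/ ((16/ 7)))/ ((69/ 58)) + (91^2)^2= 37853378791/ 552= 68574961.58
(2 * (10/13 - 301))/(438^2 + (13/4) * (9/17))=-176936/56530539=-0.00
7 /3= 2.33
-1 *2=-2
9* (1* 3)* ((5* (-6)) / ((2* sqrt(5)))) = -81* sqrt(5) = -181.12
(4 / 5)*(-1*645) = -516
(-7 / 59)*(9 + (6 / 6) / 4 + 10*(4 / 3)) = -1897 / 708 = -2.68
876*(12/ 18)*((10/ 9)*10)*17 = 992800/ 9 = 110311.11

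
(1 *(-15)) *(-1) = 15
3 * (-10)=-30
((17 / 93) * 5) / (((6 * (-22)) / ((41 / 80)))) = -697 / 196416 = -0.00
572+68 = 640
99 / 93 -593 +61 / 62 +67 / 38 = -347032 / 589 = -589.19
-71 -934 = -1005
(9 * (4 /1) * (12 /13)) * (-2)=-864 /13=-66.46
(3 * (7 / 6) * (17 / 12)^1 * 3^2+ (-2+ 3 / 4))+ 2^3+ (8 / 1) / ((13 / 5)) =5663 / 104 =54.45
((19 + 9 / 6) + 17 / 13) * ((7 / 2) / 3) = 1323 / 52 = 25.44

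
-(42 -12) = -30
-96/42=-16/7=-2.29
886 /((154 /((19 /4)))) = 8417 /308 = 27.33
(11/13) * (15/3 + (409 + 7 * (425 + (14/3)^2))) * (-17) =-50942.32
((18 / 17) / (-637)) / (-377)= 18 / 4082533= 0.00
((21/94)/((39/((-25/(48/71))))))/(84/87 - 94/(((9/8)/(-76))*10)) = -5404875/16227456128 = -0.00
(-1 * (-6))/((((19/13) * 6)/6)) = 78/19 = 4.11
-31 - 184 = -215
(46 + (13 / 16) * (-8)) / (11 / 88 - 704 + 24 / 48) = -0.06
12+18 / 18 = 13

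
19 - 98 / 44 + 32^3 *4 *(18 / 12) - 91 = 196533.77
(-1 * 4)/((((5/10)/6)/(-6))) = 288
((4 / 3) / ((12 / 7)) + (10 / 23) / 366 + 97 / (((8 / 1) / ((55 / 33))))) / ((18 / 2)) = 2120053 / 909144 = 2.33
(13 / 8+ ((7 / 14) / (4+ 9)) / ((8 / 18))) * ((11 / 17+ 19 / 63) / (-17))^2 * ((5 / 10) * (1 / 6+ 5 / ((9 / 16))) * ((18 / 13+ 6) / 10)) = 14974937792 / 840339442215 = 0.02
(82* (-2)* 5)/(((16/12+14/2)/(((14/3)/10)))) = -1148/25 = -45.92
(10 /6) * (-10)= -50 /3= -16.67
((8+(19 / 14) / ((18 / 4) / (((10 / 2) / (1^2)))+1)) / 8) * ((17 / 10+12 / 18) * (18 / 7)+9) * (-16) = -64416 / 245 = -262.92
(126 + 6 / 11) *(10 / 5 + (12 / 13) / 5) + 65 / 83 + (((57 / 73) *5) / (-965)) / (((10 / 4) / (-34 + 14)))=231827559563 / 836111705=277.27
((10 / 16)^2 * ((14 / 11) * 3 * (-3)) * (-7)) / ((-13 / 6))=-33075 / 2288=-14.46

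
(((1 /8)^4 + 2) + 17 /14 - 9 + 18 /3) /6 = 6151 /172032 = 0.04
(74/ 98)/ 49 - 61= -146424/ 2401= -60.98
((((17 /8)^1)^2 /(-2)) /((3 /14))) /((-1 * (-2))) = -2023 /384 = -5.27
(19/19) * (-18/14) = -9/7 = -1.29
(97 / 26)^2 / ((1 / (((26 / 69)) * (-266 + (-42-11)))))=-3001471 / 1794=-1673.06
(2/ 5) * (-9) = -18/ 5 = -3.60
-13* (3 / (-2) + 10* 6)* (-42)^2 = -1341522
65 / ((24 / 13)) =845 / 24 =35.21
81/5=16.20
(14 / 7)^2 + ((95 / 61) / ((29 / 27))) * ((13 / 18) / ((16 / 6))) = 124331 / 28304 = 4.39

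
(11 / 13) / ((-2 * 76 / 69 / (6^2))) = -13.83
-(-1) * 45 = 45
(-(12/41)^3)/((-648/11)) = 88/206763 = 0.00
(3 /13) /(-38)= -3 /494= -0.01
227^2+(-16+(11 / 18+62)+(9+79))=929945 / 18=51663.61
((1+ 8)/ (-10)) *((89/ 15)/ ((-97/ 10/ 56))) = 14952/ 485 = 30.83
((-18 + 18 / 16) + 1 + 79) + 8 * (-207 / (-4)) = 3817 / 8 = 477.12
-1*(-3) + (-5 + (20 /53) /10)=-104 /53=-1.96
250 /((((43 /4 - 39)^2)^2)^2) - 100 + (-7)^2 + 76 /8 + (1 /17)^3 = -10840523976347072440417 /261218726394986018146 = -41.50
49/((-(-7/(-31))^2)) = -961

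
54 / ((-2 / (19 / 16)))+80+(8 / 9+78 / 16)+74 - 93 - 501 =-466.30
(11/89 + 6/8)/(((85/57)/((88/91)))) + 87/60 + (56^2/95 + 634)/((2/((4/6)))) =224.35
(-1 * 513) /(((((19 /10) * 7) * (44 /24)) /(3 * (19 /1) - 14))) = -69660 /77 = -904.68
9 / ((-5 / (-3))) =27 / 5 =5.40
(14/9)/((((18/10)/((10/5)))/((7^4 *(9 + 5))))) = 58098.27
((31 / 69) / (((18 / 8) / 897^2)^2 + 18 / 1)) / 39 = 13258525904 / 20716660572201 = 0.00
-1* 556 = -556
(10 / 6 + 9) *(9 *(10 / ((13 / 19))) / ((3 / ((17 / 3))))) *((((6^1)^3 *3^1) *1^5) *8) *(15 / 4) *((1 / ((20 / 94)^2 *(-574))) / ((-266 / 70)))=1946747520 / 3731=521776.34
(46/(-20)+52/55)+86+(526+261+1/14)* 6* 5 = 18246527/770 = 23696.79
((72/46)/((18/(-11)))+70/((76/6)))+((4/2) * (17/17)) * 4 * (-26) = -88899/437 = -203.43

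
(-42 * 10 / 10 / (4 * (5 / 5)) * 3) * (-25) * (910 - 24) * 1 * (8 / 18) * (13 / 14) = 287950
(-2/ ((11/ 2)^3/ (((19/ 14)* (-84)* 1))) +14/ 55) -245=-1619661/ 6655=-243.38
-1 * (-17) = 17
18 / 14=9 / 7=1.29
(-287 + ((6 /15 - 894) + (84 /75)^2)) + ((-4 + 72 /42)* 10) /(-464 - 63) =-2719028699 /2305625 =-1179.30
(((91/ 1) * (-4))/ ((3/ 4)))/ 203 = -208/ 87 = -2.39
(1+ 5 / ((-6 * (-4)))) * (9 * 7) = 609 / 8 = 76.12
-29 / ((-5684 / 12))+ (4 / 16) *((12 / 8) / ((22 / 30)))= 2469 / 4312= 0.57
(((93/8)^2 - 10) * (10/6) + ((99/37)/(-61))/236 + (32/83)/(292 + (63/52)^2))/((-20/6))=-351220204087947181/5613178051246720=-62.57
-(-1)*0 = 0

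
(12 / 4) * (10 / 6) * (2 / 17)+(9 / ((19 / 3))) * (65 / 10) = 6347 / 646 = 9.83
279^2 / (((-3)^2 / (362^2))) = 1133399556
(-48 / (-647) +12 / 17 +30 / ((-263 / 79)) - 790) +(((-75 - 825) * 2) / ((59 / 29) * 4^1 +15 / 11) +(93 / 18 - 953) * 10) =-275294266514405 / 26303657541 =-10466.01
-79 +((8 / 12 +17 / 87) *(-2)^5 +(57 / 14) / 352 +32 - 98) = -172.57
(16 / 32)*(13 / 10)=13 / 20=0.65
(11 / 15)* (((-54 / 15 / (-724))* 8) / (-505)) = -132 / 2285125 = -0.00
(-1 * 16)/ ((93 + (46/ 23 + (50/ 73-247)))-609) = 1168/ 55503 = 0.02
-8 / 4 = -2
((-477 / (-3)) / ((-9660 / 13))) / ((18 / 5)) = -689 / 11592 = -0.06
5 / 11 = 0.45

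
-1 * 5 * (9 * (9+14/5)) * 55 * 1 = -29205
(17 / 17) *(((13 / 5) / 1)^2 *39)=6591 / 25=263.64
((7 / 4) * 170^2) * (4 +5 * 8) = 2225300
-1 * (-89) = 89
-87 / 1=-87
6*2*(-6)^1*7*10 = -5040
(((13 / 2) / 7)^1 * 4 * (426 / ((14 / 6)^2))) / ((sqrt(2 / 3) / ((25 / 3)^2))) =3461250 * sqrt(6) / 343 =24718.07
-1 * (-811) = 811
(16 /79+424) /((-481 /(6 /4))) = -50268 /37999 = -1.32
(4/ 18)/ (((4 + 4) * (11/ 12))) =1/ 33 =0.03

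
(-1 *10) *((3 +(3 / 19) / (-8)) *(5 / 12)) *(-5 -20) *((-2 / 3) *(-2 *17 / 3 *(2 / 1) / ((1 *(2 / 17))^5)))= 2277983074375 / 10944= 208149038.23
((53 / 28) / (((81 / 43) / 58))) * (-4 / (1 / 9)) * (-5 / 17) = 660910 / 1071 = 617.10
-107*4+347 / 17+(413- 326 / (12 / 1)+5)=-1709 / 102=-16.75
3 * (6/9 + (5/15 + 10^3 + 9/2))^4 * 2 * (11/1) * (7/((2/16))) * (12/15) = 15111941148280284/5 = 3022388229656056.80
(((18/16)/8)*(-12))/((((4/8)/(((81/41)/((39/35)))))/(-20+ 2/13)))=3291435/27716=118.76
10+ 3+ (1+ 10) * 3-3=43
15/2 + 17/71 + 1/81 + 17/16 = 811055/92016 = 8.81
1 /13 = 0.08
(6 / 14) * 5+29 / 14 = 59 / 14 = 4.21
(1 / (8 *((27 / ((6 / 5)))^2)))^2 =1 / 16402500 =0.00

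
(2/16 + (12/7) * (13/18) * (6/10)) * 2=243/140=1.74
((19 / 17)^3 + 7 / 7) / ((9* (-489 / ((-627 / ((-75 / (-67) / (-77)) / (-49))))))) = 23035327084 / 20020475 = 1150.59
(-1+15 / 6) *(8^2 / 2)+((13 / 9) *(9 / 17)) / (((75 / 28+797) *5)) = 48.00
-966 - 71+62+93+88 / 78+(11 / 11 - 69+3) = -36889 / 39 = -945.87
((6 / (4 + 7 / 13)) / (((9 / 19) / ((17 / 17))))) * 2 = 988 / 177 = 5.58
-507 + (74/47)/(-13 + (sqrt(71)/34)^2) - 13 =-520.12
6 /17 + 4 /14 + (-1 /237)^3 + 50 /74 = 1.31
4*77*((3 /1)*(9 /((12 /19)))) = 13167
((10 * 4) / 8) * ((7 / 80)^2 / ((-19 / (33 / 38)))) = -0.00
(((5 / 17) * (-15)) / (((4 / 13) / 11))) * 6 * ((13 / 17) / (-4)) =418275 / 2312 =180.91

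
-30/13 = -2.31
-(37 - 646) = 609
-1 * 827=-827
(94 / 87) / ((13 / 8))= 752 / 1131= 0.66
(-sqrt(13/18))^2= 0.72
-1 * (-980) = 980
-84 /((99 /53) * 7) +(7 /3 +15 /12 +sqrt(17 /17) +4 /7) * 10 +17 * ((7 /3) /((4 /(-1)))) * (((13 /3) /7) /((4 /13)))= 279107 /11088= 25.17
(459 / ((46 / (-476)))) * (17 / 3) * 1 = -26914.70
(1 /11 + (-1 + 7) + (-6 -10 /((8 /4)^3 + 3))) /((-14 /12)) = 54 /77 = 0.70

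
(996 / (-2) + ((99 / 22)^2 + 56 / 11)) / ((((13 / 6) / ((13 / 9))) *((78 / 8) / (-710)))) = 29531740 / 1287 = 22946.18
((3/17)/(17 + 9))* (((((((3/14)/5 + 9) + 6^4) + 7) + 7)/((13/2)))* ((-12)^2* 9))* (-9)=-1615458168/100555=-16065.42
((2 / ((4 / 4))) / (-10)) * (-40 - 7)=47 / 5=9.40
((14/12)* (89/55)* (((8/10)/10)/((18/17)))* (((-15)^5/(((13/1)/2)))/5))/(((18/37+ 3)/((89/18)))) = -4726.54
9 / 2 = 4.50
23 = 23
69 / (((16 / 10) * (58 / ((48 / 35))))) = 207 / 203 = 1.02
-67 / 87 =-0.77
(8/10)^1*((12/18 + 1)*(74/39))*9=296/13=22.77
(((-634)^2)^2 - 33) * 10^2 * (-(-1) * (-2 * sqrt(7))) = -32313725180600 * sqrt(7) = -85494080761953.32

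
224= 224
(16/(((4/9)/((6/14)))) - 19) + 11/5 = -48/35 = -1.37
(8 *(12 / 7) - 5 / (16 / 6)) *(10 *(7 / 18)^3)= 54145 / 7776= 6.96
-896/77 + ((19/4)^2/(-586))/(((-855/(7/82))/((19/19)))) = -4428470857/380571840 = -11.64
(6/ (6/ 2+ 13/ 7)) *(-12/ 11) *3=-4.04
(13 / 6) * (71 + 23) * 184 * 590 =22110053.33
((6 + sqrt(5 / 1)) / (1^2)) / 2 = sqrt(5) / 2 + 3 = 4.12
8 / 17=0.47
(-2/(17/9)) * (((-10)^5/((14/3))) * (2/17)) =5400000/2023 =2669.30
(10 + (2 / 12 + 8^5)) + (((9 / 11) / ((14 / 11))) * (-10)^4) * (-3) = 566683 / 42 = 13492.45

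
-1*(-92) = 92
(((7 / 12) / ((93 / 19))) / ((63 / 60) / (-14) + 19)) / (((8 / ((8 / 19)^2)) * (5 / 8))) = 896 / 4012857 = 0.00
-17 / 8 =-2.12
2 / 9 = 0.22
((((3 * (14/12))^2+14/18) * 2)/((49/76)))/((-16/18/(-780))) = 248235/7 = 35462.14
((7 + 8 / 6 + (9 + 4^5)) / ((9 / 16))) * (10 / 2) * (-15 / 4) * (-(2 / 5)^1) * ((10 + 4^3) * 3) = 9247040 / 3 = 3082346.67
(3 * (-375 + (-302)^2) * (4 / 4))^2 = 74249165169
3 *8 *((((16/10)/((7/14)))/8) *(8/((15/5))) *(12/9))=512/15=34.13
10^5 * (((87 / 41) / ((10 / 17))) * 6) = 88740000 / 41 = 2164390.24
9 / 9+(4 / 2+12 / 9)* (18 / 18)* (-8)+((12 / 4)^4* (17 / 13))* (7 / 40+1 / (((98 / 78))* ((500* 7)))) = -95057507 / 13377000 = -7.11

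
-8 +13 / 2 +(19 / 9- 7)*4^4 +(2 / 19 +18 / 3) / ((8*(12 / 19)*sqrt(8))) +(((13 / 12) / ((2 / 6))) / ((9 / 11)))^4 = -1003.67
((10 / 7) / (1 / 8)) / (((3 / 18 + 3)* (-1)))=-480 / 133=-3.61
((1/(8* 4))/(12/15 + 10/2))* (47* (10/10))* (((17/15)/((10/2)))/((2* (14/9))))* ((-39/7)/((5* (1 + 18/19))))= -1776177/168246400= -0.01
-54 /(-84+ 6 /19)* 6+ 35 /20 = 5959 /1060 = 5.62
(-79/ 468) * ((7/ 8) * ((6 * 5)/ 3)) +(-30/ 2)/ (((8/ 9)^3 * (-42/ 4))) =116785/ 209664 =0.56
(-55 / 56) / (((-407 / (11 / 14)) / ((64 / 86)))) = 110 / 77959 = 0.00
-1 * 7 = -7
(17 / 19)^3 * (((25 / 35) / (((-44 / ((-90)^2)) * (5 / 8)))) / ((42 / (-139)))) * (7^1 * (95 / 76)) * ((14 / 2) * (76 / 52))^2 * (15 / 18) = 26889463125 / 70642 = 380644.14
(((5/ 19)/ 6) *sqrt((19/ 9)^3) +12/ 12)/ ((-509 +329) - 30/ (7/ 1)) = -7/ 1290 - 7 *sqrt(19)/ 41796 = -0.01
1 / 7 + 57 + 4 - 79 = -125 / 7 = -17.86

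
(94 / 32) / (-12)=-47 / 192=-0.24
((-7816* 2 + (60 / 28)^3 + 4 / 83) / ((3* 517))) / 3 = -148248637 / 44155419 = -3.36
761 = 761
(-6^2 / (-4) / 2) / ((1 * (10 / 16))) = 36 / 5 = 7.20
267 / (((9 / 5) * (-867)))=-0.17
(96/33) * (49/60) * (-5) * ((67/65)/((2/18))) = -78792/715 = -110.20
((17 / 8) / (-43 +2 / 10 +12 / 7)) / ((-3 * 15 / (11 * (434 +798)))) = 100793 / 6471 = 15.58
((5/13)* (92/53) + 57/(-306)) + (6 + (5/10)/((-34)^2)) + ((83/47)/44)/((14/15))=28211341283/4323713394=6.52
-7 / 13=-0.54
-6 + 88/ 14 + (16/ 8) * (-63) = -880/ 7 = -125.71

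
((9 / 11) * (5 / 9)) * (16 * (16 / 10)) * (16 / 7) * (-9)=-239.38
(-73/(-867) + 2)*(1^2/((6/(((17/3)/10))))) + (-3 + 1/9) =-2.69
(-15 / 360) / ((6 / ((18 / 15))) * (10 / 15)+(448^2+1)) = -0.00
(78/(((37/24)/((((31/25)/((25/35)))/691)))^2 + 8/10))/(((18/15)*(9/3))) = 2938353600/51068193571181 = 0.00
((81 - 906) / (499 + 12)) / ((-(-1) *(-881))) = 0.00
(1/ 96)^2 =1/ 9216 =0.00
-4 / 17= -0.24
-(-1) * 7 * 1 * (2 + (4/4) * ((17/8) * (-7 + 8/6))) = -1687/24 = -70.29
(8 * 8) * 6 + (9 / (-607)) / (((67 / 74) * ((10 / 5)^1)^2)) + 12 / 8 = 15677733 / 40669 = 385.50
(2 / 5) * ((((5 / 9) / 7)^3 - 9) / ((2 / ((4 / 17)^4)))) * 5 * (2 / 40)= -144019072 / 104420877435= -0.00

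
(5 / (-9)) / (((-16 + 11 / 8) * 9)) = 40 / 9477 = 0.00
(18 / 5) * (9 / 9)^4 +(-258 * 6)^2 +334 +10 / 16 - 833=95832369 / 40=2395809.22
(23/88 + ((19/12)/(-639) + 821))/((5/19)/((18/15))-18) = -2632318691/56991132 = -46.19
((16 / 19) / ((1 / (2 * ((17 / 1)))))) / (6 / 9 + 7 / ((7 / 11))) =1632 / 665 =2.45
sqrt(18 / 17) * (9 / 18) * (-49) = -147 * sqrt(34) / 34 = -25.21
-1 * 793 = -793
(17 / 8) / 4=17 / 32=0.53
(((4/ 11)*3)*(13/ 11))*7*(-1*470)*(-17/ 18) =1454180/ 363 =4006.01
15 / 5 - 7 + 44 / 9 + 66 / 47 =970 / 423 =2.29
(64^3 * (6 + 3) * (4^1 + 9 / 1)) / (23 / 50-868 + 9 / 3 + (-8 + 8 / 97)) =-49584537600 / 1410473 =-35154.55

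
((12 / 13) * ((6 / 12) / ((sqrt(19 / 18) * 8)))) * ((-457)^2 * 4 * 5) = 9398205 * sqrt(38) / 247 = 234552.33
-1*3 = -3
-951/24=-317/8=-39.62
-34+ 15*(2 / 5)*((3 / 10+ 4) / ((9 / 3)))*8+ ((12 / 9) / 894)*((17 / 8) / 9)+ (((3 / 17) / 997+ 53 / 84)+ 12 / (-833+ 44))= 133374254452013 / 3765903225210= 35.42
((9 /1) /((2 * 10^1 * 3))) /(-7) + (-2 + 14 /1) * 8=13437 /140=95.98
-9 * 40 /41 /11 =-360 /451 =-0.80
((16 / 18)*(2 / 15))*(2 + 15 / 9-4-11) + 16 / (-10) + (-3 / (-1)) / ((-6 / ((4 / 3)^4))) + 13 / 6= -1909 / 810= -2.36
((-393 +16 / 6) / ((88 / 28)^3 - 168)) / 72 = 401653 / 10146816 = 0.04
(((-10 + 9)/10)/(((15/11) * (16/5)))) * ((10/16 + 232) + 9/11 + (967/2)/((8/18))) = -29069/960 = -30.28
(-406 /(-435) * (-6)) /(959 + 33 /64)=-1792 /307045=-0.01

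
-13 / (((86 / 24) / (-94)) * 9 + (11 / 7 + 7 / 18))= -8.04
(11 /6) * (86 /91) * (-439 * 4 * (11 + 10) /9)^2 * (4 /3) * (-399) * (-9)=5431500654272 /39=139269247545.44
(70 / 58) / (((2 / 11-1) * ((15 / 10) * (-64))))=385 / 25056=0.02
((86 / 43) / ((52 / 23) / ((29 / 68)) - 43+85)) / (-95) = -667 / 1498625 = -0.00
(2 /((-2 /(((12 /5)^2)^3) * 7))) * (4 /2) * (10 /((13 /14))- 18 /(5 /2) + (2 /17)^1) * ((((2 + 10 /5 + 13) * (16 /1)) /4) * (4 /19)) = -55610966016 /19296875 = -2881.86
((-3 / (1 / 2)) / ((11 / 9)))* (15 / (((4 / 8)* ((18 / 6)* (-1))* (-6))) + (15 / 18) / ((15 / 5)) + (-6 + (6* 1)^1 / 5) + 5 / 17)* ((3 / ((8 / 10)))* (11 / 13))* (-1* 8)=-70542 / 221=-319.19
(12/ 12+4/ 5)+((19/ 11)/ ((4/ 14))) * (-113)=-74947/ 110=-681.34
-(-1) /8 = 1 /8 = 0.12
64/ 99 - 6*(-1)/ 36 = 161/ 198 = 0.81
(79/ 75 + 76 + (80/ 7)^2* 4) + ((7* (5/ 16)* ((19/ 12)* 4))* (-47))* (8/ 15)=5561551/ 22050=252.22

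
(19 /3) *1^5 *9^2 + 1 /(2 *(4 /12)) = 1029 /2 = 514.50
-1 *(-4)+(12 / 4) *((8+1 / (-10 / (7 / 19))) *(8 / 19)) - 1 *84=-126244 / 1805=-69.94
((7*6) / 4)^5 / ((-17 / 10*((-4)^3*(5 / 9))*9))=234.61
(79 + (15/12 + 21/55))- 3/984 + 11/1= 1652983/18040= 91.63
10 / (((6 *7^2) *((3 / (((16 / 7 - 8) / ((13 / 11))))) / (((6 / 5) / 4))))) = -0.02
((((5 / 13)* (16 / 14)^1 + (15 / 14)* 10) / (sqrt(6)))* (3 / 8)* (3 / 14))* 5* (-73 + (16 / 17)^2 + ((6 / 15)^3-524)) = -1873311231* sqrt(6) / 4207840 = -1090.50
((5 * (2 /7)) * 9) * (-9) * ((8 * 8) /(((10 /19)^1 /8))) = -112566.86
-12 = -12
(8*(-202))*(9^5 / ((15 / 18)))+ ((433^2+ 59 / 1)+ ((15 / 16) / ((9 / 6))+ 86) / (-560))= -73164974691 / 640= -114320272.95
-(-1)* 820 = 820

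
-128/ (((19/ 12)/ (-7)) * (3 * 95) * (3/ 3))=3584/ 1805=1.99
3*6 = 18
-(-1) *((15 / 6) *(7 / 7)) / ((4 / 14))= 35 / 4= 8.75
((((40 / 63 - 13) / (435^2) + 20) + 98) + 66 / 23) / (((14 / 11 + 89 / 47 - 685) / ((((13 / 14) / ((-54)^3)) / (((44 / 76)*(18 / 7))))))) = 29594777784619 / 42145994374773609600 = 0.00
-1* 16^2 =-256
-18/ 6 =-3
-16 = -16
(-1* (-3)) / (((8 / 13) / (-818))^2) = 84811467 / 16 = 5300716.69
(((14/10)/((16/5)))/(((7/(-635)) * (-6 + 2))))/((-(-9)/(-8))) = -635/72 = -8.82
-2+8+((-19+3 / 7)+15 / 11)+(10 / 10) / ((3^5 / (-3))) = -69980 / 6237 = -11.22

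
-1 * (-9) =9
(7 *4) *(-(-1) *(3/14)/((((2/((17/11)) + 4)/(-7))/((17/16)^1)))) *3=-2023/80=-25.29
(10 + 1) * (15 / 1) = 165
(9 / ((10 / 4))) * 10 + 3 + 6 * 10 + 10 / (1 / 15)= 249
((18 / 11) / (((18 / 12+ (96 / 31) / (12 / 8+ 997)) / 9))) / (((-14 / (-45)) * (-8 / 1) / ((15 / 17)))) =-3.47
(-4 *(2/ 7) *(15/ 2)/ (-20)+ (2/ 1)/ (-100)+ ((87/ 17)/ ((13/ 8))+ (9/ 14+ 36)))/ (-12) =-388691/ 116025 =-3.35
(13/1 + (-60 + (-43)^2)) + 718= 2520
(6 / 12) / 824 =0.00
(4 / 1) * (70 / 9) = 280 / 9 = 31.11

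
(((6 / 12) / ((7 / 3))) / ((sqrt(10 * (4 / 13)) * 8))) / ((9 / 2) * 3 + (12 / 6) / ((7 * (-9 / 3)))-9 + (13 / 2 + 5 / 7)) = 9 * sqrt(130) / 78080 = 0.00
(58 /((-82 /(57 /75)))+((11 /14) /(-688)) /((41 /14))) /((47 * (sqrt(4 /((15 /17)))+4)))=-1138089 /285041840+379363 * sqrt(255) /2850418400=-0.00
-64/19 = -3.37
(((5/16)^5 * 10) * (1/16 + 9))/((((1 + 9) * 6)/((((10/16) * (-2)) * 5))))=-11328125/402653184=-0.03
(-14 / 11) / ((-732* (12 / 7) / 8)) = 0.01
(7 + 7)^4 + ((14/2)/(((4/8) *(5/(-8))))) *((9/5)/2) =959896/25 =38395.84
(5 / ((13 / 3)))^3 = 3375 / 2197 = 1.54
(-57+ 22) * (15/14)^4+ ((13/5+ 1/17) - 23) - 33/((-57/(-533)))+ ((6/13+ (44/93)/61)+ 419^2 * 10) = 1147303030919564153/653646236880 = 1755235.43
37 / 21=1.76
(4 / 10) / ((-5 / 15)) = -6 / 5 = -1.20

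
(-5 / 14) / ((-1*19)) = 5 / 266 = 0.02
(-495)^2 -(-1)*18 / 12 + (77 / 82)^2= 1647564115 / 6724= 245027.38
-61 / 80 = -0.76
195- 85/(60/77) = 1031/12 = 85.92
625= 625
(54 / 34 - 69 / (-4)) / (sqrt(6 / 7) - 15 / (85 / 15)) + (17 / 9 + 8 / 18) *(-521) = -1226.61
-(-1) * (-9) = -9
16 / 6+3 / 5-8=-71 / 15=-4.73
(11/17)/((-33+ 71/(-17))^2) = 187/399424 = 0.00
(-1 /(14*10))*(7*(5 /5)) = -1 /20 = -0.05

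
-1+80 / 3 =77 / 3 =25.67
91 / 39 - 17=-44 / 3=-14.67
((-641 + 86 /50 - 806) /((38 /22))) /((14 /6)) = -358.60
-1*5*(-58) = 290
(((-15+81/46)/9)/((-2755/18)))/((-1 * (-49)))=3/15295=0.00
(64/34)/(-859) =-32/14603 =-0.00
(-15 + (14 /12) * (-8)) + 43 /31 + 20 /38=-39616 /1767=-22.42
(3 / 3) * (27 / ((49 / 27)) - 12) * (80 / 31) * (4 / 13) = 45120 / 19747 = 2.28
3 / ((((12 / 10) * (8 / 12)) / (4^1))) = 15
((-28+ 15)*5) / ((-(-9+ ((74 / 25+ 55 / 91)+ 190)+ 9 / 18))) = 0.35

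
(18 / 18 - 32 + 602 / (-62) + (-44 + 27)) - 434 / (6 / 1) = -12094 / 93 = -130.04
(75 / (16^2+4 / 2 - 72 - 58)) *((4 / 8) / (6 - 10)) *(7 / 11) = -525 / 11264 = -0.05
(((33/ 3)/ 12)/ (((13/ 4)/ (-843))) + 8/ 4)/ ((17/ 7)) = -21455/ 221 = -97.08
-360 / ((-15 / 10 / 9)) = 2160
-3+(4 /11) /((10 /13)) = -139 /55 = -2.53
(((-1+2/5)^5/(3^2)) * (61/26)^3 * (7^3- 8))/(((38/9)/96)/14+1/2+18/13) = -310420123524/15677179375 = -19.80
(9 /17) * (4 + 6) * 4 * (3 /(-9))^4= 40 /153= 0.26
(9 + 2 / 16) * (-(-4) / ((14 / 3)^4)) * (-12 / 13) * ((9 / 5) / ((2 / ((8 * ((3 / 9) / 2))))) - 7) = 514431 / 1248520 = 0.41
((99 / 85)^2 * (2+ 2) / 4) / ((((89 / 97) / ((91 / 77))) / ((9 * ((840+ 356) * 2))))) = 24187805928 / 643025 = 37615.65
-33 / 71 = -0.46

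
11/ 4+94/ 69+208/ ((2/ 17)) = 489103/ 276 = 1772.11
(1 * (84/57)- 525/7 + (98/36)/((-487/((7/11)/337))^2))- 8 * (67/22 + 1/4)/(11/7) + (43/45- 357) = -2487553489052887451/5573130401172510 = -446.35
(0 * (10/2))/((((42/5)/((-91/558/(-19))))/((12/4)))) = 0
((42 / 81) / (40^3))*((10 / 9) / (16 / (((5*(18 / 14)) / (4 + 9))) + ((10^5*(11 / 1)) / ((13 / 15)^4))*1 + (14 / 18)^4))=5398029 / 1169189821251628160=0.00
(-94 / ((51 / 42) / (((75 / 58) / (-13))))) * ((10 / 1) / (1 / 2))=987000 / 6409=154.00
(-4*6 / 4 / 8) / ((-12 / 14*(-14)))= -0.06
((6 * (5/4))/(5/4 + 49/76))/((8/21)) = 10.39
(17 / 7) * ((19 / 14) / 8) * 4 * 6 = 969 / 98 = 9.89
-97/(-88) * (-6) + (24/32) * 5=-63/22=-2.86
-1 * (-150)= 150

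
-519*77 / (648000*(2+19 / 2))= -13321 / 2484000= -0.01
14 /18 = 7 /9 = 0.78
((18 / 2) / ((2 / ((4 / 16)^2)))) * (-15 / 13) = -135 / 416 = -0.32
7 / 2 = 3.50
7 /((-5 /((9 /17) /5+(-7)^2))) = -29218 /425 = -68.75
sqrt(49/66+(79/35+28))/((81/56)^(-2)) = 2187*sqrt(165416790)/2414720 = 11.65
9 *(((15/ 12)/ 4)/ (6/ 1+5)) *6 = 135/ 88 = 1.53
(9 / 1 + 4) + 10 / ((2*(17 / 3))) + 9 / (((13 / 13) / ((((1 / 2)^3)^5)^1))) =13.88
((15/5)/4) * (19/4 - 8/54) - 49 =-6559/144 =-45.55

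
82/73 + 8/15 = 1814/1095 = 1.66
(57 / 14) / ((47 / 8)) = 228 / 329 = 0.69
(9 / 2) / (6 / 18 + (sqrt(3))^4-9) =27 / 2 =13.50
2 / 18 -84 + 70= -125 / 9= -13.89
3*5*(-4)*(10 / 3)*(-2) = 400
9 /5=1.80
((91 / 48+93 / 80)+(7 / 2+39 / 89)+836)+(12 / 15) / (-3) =1800071 / 2136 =842.73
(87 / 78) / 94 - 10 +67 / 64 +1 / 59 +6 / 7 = -130284363 / 16149952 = -8.07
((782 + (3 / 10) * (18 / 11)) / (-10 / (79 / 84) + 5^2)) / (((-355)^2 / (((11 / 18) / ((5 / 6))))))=3399923 / 10727878125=0.00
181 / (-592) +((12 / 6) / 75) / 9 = -120991 / 399600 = -0.30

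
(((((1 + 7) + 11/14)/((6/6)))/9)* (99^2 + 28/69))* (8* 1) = 110912708/1449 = 76544.31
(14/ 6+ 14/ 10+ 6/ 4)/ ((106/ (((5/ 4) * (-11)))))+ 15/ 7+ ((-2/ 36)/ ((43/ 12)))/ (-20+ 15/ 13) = 13086301/ 8933680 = 1.46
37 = 37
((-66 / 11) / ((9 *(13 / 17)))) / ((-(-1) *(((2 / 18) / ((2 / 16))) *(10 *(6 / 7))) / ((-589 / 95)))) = 3689 / 5200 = 0.71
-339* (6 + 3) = -3051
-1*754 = -754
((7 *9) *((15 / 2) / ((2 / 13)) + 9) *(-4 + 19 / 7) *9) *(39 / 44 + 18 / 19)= -23468697 / 304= -77199.66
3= 3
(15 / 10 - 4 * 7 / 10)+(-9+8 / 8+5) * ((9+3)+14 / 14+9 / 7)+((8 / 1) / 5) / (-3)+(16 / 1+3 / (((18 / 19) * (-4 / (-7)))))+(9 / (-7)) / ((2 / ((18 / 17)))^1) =-68057 / 2856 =-23.83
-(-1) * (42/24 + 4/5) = 51/20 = 2.55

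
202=202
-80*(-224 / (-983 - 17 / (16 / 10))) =-143360 / 7949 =-18.03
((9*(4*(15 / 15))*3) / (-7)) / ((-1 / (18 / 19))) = 1944 / 133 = 14.62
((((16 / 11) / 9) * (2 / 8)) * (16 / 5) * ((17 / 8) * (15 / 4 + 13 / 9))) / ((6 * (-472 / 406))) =-58667 / 286740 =-0.20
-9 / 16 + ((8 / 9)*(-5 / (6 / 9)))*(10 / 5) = -667 / 48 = -13.90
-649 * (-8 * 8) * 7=290752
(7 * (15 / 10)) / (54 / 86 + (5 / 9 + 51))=1161 / 5770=0.20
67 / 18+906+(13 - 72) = 15313 / 18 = 850.72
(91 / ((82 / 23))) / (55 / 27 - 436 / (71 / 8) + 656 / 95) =-381166695 / 600091826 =-0.64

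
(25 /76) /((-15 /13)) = -65 /228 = -0.29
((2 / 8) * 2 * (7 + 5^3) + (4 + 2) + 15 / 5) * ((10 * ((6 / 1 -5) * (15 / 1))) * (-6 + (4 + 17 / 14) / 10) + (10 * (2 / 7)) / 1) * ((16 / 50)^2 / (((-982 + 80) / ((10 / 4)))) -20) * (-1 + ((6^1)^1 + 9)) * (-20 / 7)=-155123651280 / 3157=-49136411.56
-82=-82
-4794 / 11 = -435.82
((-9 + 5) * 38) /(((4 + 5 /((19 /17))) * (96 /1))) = -361 /1932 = -0.19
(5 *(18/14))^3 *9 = 820125/343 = 2391.03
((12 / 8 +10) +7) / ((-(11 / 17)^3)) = -181781 / 2662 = -68.29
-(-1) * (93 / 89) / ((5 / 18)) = 1674 / 445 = 3.76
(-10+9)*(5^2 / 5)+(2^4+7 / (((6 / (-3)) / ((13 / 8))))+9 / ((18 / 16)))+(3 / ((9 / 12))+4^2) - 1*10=373 / 16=23.31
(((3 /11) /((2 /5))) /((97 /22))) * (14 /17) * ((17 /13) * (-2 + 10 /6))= -0.06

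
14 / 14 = 1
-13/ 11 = -1.18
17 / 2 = 8.50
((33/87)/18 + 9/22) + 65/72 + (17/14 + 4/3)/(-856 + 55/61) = 3717792583/2795412312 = 1.33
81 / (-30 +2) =-81 / 28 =-2.89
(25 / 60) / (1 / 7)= 35 / 12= 2.92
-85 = -85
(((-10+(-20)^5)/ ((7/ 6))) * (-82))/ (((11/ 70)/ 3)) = 4293831600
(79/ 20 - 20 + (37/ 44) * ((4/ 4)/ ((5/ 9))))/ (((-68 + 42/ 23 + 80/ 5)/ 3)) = 110331/ 126940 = 0.87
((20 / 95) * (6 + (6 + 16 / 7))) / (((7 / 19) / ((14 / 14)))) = 400 / 49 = 8.16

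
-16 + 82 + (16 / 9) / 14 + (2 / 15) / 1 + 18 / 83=1738046 / 26145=66.48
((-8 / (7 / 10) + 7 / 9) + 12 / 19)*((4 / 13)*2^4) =-767552 / 15561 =-49.33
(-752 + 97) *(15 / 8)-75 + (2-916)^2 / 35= 6318293 / 280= 22565.33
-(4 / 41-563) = 23079 / 41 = 562.90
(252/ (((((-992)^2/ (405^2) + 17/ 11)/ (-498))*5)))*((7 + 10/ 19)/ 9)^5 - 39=-1399.52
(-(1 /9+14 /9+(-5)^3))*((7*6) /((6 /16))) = 41440 /3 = 13813.33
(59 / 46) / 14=59 / 644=0.09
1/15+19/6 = 97/30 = 3.23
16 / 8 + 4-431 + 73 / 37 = -15652 / 37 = -423.03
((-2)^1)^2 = 4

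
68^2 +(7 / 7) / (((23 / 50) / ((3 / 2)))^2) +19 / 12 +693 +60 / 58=981256583 / 184092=5330.25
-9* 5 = -45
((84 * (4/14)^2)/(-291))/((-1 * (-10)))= -8/3395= -0.00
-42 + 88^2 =7702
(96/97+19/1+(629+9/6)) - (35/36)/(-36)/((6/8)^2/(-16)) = 91887515/141426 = 649.72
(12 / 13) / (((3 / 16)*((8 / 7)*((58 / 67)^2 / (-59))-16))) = -7415828 / 24123307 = -0.31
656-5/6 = 3931/6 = 655.17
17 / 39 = 0.44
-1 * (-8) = 8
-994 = -994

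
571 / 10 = 57.10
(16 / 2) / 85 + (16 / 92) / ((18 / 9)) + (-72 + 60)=-23106 / 1955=-11.82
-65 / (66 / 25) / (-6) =1625 / 396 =4.10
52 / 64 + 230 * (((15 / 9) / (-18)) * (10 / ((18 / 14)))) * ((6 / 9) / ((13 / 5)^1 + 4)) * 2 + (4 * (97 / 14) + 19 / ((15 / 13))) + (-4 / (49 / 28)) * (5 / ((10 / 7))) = 47572831 / 13471920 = 3.53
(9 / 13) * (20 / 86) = 90 / 559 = 0.16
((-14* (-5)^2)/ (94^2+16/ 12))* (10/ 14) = -375/ 13256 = -0.03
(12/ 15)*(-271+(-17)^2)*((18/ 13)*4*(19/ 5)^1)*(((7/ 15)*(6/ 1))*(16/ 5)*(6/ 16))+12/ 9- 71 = 23122867/ 24375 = 948.63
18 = 18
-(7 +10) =-17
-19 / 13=-1.46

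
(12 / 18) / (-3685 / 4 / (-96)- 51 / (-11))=2816 / 60119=0.05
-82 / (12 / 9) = -123 / 2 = -61.50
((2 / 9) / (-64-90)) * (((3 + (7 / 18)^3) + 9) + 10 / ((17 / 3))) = -1370519 / 68706792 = -0.02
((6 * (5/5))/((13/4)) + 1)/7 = 37/91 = 0.41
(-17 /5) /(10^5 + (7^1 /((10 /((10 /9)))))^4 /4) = -446148 /13122012005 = -0.00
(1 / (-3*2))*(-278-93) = 371 / 6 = 61.83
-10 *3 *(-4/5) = 24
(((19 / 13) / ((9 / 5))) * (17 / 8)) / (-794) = -1615 / 743184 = -0.00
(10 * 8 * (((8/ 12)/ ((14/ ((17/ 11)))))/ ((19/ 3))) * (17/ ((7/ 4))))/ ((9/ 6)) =184960/ 30723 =6.02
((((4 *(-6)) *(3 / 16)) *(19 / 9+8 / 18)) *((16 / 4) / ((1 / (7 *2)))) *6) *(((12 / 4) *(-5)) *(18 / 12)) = 86940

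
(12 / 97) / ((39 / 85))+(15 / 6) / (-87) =52855 / 219414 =0.24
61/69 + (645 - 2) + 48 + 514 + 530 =119776/69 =1735.88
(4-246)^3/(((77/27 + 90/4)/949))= -726283320048/1369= -530521051.90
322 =322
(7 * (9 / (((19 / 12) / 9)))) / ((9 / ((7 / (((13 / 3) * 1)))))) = 15876 / 247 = 64.28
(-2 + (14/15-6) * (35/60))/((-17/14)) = 3122/765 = 4.08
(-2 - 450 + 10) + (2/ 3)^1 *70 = -1186/ 3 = -395.33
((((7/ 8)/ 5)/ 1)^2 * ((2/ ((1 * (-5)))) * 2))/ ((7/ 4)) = -7/ 500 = -0.01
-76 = -76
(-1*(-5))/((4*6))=0.21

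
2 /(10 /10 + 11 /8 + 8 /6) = 48 /89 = 0.54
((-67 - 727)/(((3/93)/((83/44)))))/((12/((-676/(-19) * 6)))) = -825982.24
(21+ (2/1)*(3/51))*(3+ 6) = 190.06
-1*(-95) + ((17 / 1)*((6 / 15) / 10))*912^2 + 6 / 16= 113136259 / 200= 565681.30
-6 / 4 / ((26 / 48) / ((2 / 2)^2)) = -2.77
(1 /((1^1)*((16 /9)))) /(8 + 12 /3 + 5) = 9 /272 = 0.03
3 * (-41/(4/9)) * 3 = -3321/4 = -830.25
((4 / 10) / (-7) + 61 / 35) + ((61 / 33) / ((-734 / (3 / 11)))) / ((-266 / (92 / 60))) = 597364367 / 354367860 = 1.69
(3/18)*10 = 1.67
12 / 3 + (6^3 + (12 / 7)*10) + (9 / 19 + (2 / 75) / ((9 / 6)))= 7111207 / 29925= 237.63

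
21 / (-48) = -7 / 16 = -0.44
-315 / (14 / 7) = -315 / 2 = -157.50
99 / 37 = 2.68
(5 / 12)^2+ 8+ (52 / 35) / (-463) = 19065797 / 2333520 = 8.17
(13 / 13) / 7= 1 / 7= 0.14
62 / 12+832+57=5365 / 6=894.17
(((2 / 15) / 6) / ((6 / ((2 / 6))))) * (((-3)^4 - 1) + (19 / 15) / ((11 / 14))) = 6733 / 66825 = 0.10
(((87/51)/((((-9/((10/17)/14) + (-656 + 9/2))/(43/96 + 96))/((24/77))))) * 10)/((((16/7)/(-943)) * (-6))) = -6330146825/155410464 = -40.73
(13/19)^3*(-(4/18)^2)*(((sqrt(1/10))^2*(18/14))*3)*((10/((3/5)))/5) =-8788/432117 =-0.02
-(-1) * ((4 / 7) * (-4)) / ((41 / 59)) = -944 / 287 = -3.29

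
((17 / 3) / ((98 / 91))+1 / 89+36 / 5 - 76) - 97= -3000247 / 18690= -160.53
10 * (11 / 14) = 55 / 7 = 7.86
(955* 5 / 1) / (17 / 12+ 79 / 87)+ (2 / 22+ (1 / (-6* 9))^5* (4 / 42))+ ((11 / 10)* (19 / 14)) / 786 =57725051075037742469 / 28102218420331440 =2054.11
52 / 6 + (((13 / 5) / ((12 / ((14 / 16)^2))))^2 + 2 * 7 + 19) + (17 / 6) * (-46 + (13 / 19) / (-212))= -1316322475417 / 14848819200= -88.65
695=695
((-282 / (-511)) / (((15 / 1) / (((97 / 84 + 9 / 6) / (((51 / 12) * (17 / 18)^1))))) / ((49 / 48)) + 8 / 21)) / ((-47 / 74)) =-74259 / 1931288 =-0.04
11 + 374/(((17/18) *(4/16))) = 1595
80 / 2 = 40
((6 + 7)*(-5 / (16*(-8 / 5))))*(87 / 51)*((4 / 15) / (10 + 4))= 1885 / 22848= 0.08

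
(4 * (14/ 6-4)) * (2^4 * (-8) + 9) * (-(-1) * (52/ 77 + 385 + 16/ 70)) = 10102964/ 33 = 306150.42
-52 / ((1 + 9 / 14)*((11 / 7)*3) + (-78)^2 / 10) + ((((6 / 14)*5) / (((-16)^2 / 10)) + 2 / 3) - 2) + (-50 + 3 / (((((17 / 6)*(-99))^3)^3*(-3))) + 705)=324404838550626928793745452071788623 / 496285335808977182325400197148032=653.67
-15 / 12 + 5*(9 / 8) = 35 / 8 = 4.38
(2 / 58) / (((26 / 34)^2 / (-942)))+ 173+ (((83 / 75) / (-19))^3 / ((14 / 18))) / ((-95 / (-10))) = 24615055419328201 / 209574494390625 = 117.45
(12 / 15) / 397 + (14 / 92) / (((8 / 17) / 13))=3072267 / 730480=4.21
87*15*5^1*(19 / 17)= 123975 / 17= 7292.65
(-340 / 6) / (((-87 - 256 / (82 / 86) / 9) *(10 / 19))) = 2091 / 2269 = 0.92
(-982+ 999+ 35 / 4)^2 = 663.06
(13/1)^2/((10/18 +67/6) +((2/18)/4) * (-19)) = 468/31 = 15.10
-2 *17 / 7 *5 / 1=-170 / 7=-24.29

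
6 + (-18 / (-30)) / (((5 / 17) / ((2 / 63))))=3184 / 525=6.06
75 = 75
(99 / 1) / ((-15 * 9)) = -11 / 15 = -0.73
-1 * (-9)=9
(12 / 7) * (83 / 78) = 166 / 91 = 1.82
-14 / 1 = -14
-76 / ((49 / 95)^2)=-685900 / 2401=-285.67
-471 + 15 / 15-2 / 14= -3291 / 7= -470.14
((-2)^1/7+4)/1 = 26/7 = 3.71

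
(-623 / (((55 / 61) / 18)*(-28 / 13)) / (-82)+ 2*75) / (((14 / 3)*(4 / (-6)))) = -25.58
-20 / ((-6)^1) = 10 / 3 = 3.33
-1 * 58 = -58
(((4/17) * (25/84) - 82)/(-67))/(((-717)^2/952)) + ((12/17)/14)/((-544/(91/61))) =61970775817/29146205938896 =0.00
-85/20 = -17/4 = -4.25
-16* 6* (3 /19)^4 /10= -3888 /651605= -0.01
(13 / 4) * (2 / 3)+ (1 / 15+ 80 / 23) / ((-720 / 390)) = 2041 / 8280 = 0.25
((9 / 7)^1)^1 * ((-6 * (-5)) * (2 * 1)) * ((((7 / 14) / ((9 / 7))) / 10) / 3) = 1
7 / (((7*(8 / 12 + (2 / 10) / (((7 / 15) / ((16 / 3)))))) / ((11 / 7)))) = 0.53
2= 2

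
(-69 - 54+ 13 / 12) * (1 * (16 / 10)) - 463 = -9871 / 15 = -658.07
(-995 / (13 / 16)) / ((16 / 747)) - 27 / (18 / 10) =-743460 / 13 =-57189.23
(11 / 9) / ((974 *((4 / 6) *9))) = 11 / 52596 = 0.00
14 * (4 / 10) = 28 / 5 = 5.60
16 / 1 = 16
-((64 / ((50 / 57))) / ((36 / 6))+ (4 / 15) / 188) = -42869 / 3525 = -12.16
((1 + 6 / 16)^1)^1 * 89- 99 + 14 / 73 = 13763 / 584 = 23.57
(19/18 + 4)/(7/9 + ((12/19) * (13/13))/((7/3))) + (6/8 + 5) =53071/5020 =10.57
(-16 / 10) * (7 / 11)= -56 / 55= -1.02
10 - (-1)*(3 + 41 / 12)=197 / 12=16.42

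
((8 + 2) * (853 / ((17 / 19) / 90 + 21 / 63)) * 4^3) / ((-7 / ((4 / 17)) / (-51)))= 11202278400 / 4109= 2726278.51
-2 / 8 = -1 / 4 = -0.25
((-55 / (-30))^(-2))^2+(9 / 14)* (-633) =-83391633 / 204974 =-406.84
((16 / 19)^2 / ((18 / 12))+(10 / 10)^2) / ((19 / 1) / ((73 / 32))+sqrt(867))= -3725920 / 242283003+144495835 * sqrt(3) / 4603377057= 0.04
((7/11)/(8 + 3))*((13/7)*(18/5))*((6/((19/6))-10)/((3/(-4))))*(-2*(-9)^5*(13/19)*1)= 6706076832/19855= 337752.55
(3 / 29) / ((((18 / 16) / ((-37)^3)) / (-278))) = 112652272 / 87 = 1294853.70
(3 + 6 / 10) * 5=18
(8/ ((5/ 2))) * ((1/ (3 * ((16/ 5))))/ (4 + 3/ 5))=5/ 69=0.07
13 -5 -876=-868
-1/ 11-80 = -881/ 11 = -80.09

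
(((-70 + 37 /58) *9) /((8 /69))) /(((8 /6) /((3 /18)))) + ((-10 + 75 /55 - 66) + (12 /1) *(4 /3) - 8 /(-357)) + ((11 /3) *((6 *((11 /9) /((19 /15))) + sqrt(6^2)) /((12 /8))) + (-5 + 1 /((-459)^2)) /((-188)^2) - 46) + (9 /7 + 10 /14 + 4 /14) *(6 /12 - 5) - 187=-2391194911376059093 /2527396505149824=-946.11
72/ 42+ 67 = 481/ 7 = 68.71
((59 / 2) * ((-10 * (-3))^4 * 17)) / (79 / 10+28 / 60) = 12186450000 / 251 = 48551593.63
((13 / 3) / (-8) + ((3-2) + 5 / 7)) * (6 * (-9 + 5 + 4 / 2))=-197 / 14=-14.07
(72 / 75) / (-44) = -6 / 275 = -0.02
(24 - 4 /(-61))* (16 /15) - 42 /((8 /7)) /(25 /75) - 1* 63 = -540143 /3660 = -147.58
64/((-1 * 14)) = -32/7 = -4.57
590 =590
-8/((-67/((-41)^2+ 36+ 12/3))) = 13768/67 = 205.49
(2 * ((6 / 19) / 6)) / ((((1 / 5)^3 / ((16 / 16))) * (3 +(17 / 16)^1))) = 800 / 247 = 3.24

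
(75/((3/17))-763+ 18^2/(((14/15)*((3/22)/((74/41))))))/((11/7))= 1221674/451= 2708.81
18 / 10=9 / 5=1.80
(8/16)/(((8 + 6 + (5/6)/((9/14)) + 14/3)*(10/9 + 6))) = 243/68992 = 0.00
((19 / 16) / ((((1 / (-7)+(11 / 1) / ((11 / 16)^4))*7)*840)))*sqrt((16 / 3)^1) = 25289*sqrt(3) / 4610803680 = 0.00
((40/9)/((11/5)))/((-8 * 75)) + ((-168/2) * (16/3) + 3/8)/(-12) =354487/9504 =37.30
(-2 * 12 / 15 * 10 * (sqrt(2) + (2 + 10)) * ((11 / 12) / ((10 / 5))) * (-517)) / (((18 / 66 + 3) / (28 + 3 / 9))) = 5317345 * sqrt(2) / 162 + 10634690 / 27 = 440296.31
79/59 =1.34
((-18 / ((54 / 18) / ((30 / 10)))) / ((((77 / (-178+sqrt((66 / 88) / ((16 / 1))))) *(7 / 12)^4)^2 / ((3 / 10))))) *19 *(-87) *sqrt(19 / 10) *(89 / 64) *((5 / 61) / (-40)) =-52846628228493021 *sqrt(190) / 52123745321725+74222682646752 *sqrt(570) / 52123745321725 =-13941.22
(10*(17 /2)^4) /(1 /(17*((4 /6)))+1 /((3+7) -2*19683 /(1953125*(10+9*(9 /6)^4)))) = 61631205300826645 /222246220864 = 277310.48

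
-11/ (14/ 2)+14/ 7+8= 59/ 7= 8.43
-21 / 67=-0.31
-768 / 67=-11.46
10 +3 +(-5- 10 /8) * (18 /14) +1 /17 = 2391 /476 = 5.02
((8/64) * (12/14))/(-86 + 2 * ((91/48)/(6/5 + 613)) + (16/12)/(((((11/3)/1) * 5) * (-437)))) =-1328606730/1066353847517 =-0.00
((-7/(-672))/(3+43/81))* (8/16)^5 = 27/292864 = 0.00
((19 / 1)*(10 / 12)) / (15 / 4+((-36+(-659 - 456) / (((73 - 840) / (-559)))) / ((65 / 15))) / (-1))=145730 / 1836999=0.08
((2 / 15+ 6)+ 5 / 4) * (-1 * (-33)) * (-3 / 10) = -73.10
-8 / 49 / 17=-8 / 833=-0.01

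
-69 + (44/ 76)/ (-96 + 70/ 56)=-496913/ 7201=-69.01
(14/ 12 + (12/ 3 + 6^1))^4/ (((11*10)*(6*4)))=20151121/ 3421440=5.89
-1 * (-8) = 8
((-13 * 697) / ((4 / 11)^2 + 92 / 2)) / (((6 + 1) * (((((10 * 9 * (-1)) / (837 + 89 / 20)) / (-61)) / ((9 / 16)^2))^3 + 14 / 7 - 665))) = 864676120483244650832277741 / 20431176006706172033290116782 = 0.04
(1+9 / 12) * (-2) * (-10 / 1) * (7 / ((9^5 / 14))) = 3430 / 59049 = 0.06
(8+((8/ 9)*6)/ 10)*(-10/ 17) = -256/ 51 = -5.02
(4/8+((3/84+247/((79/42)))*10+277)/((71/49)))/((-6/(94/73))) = -96502186/409457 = -235.68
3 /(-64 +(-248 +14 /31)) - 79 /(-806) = 0.09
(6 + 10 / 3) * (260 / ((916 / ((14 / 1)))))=25480 / 687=37.09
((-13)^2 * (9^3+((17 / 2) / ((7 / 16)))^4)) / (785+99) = 4470080485 / 163268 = 27378.79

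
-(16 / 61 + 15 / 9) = -353 / 183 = -1.93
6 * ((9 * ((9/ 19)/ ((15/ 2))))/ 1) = 324/ 95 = 3.41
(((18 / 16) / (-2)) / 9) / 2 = -1 / 32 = -0.03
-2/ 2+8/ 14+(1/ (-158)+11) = 11685/ 1106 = 10.57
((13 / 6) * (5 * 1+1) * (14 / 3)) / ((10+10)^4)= 91 / 240000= 0.00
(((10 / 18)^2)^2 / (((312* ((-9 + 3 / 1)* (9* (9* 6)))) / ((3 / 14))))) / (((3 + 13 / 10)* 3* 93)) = -3125 / 167094284718816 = -0.00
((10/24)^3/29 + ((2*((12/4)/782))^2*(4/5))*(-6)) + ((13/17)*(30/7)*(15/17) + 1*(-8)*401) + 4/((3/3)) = -858347914849049/268141043520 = -3201.11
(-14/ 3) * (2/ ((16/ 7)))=-49/ 12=-4.08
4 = 4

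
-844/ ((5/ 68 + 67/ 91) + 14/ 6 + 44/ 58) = -454372464/ 2100529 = -216.31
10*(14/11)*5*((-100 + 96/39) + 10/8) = -876225/143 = -6127.45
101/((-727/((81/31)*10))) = -81810/22537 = -3.63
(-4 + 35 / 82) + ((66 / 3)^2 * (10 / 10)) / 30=12.56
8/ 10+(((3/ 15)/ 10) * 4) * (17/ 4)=57/ 50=1.14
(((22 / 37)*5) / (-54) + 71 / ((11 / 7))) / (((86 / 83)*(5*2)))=20579767 / 4725270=4.36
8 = 8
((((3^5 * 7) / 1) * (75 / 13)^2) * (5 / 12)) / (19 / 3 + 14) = 47840625 / 41236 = 1160.17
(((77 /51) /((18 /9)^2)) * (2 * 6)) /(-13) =-77 /221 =-0.35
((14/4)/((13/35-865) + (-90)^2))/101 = 245/51154076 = 0.00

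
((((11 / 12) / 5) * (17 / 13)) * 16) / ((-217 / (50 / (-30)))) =748 / 25389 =0.03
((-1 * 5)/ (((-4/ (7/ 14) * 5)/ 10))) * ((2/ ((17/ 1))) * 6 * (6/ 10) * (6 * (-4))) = -12.71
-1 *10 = -10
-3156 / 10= -1578 / 5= -315.60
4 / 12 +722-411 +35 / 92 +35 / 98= 602921 / 1932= 312.07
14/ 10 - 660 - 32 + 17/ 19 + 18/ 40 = -261917/ 380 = -689.26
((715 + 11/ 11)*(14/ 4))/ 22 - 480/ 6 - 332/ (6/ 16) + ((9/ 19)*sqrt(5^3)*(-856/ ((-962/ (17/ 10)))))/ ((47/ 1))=-28097/ 33 + 32742*sqrt(5)/ 429533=-851.25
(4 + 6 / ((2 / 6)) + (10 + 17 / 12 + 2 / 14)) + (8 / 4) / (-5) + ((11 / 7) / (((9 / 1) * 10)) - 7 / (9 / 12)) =30043 / 1260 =23.84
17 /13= 1.31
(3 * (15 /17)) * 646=1710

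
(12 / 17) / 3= 4 / 17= 0.24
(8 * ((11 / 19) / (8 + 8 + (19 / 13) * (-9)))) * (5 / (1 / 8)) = 45760 / 703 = 65.09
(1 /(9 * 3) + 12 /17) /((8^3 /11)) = 3751 /235008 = 0.02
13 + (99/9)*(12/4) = 46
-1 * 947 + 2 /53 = -50189 /53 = -946.96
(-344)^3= -40707584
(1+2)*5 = 15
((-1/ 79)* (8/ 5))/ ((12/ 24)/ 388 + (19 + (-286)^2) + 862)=-6208/ 25342154435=-0.00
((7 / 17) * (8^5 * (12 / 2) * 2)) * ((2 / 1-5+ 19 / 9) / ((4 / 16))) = -575688.78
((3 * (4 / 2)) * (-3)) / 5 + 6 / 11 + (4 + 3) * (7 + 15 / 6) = 6979 / 110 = 63.45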